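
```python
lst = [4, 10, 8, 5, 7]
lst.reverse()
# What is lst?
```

[7, 5, 8, 10, 4]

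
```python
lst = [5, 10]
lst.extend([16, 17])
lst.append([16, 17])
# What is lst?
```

After line 1: lst = [5, 10]
After line 2 (extend unpacks [16, 17]): lst = [5, 10, 16, 17]
After line 3 (append adds [16, 17] as single element): lst = [5, 10, 16, 17, [16, 17]]

[5, 10, 16, 17, [16, 17]]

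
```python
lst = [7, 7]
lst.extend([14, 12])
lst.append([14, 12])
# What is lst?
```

After line 1: lst = [7, 7]
After line 2 (extend unpacks [14, 12]): lst = [7, 7, 14, 12]
After line 3 (append adds [14, 12] as single element): lst = [7, 7, 14, 12, [14, 12]]

[7, 7, 14, 12, [14, 12]]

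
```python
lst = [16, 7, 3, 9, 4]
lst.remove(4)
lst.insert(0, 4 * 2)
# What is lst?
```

After line 1: lst = [16, 7, 3, 9, 4]
After line 2 (remove first 4): lst = [16, 7, 3, 9]
After line 3 (insert 8 at index 0): lst = [8, 16, 7, 3, 9]

[8, 16, 7, 3, 9]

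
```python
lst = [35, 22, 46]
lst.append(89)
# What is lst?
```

[35, 22, 46, 89]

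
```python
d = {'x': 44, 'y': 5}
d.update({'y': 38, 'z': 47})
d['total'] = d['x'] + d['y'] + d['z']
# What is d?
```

After line 1: d = {'x': 44, 'y': 5}
After line 2 (y overwritten, z added): d = {'x': 44, 'y': 38, 'z': 47}
After line 3 (total = 44 + 38 + 47 = 129): d = {'x': 44, 'y': 38, 'z': 47, 'total': 129}

{'x': 44, 'y': 38, 'z': 47, 'total': 129}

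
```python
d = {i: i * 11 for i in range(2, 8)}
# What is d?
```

{2: 22, 3: 33, 4: 44, 5: 55, 6: 66, 7: 77}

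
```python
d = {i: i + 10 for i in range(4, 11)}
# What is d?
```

{4: 14, 5: 15, 6: 16, 7: 17, 8: 18, 9: 19, 10: 20}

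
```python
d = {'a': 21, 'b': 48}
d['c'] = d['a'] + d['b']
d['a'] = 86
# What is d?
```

After line 1: d = {'a': 21, 'b': 48}
After line 2 (d['c'] = 21 + 48): d = {'a': 21, 'b': 48, 'c': 69}
After line 3: d = {'a': 86, 'b': 48, 'c': 69}

{'a': 86, 'b': 48, 'c': 69}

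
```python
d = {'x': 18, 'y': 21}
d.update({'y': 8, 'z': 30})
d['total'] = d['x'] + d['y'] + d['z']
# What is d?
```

After line 1: d = {'x': 18, 'y': 21}
After line 2 (y overwritten, z added): d = {'x': 18, 'y': 8, 'z': 30}
After line 3 (total = 18 + 8 + 30 = 56): d = {'x': 18, 'y': 8, 'z': 30, 'total': 56}

{'x': 18, 'y': 8, 'z': 30, 'total': 56}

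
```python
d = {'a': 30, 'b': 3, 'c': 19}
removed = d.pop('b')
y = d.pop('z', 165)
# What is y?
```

After line 1: d = {'a': 30, 'b': 3, 'c': 19}
After line 2 (pop 'b' returns 3): d = {'a': 30, 'c': 19}, removed = 3
After line 3 (pop 'z' missing, returns default 165): d = {'a': 30, 'c': 19}, y = 165

165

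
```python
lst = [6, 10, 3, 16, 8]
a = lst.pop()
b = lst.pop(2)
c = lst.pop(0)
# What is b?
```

After line 1: lst = [6, 10, 3, 16, 8]
After line 2 (pop() -> a = 8): lst = [6, 10, 3, 16]
After line 3 (pop(2) -> b = 3): lst = [6, 10, 16]
After line 4 (pop(0) -> c = 6): lst = [10, 16]

3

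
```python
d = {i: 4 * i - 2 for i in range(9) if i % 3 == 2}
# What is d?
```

{2: 6, 5: 18, 8: 30}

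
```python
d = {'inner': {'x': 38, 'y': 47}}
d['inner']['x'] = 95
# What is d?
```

After line 1: d = {'inner': {'x': 38, 'y': 47}}
After line 2 (inner x overwritten): d = {'inner': {'x': 95, 'y': 47}}

{'inner': {'x': 95, 'y': 47}}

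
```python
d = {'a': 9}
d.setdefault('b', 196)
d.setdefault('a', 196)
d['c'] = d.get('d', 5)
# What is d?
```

After line 1: d = {'a': 9}
After line 2 (setdefault adds 'b'=196): d = {'a': 9, 'b': 196}
After line 3 (setdefault 'a' no-op, already exists): d = {'a': 9, 'b': 196}
After line 4 (get('d', 5) returns default since 'd' not in d): d = {'a': 9, 'b': 196, 'c': 5}

{'a': 9, 'b': 196, 'c': 5}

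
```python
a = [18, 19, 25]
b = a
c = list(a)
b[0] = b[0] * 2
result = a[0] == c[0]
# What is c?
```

After line 1: a = [18, 19, 25]
After line 2 (b = a, alias): a = [18, 19, 25], b = [18, 19, 25]
After line 3 (c = list(a) is a copy, new object): c = [18, 19, 25]
After line 4 (b[0] = 18 * 2 = 36; mutates shared a/b): a = b = [36, 19, 25], c = [18, 19, 25]
After line 5 (a[0] = 36, c[0] = 18; result = False)

[18, 19, 25]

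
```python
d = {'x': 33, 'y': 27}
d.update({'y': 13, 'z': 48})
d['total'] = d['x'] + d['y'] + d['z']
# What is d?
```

After line 1: d = {'x': 33, 'y': 27}
After line 2 (y overwritten, z added): d = {'x': 33, 'y': 13, 'z': 48}
After line 3 (total = 33 + 13 + 48 = 94): d = {'x': 33, 'y': 13, 'z': 48, 'total': 94}

{'x': 33, 'y': 13, 'z': 48, 'total': 94}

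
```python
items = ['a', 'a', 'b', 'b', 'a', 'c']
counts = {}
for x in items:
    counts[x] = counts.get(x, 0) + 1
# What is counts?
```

Initial: counts = {}, items = ['a', 'a', 'b', 'b', 'a', 'c']
See 'a': counts = {'a': 1}
See 'a': counts = {'a': 2}
See 'b': counts = {'a': 2, 'b': 1}
See 'b': counts = {'a': 2, 'b': 2}
See 'a': counts = {'a': 3, 'b': 2}
See 'c': counts = {'a': 3, 'b': 2, 'c': 1}

{'a': 3, 'b': 2, 'c': 1}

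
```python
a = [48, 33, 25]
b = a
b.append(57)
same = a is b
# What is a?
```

After line 1: a = [48, 33, 25]
After line 2 (b = a is an alias, same object): a = [48, 33, 25], b = [48, 33, 25]
After line 3 (b.append mutates the shared list): a = [48, 33, 25, 57], b = [48, 33, 25, 57]
After line 4 (same = a is b; same object -> True): same = True

[48, 33, 25, 57]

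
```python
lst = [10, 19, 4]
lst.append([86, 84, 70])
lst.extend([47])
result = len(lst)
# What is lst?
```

After line 1: lst = [10, 19, 4]
After line 2 (append adds [86, 84, 70] as single element): lst = [10, 19, 4, [86, 84, 70]]
After line 3 (extend unpacks [47], adds 47): lst = [10, 19, 4, [86, 84, 70], 47]
After line 4: result = len(lst) = 5

[10, 19, 4, [86, 84, 70], 47]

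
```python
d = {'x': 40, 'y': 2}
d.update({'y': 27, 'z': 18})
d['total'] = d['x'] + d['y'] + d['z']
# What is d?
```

After line 1: d = {'x': 40, 'y': 2}
After line 2 (y overwritten, z added): d = {'x': 40, 'y': 27, 'z': 18}
After line 3 (total = 40 + 27 + 18 = 85): d = {'x': 40, 'y': 27, 'z': 18, 'total': 85}

{'x': 40, 'y': 27, 'z': 18, 'total': 85}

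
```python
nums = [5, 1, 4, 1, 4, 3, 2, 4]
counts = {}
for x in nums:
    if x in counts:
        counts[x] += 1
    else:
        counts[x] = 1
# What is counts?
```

Initial: counts = {}, nums = [5, 1, 4, 1, 4, 3, 2, 4]
See 5: counts = {5: 1}
See 1: counts = {5: 1, 1: 1}
See 4: counts = {5: 1, 1: 1, 4: 1}
See 1: counts = {5: 1, 1: 2, 4: 1}
See 4: counts = {5: 1, 1: 2, 4: 2}
See 3: counts = {5: 1, 1: 2, 4: 2, 3: 1}
See 2: counts = {5: 1, 1: 2, 4: 2, 3: 1, 2: 1}
See 4: counts = {5: 1, 1: 2, 4: 3, 3: 1, 2: 1}

{5: 1, 1: 2, 4: 3, 3: 1, 2: 1}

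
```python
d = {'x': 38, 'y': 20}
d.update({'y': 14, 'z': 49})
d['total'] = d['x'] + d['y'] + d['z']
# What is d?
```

After line 1: d = {'x': 38, 'y': 20}
After line 2 (y overwritten, z added): d = {'x': 38, 'y': 14, 'z': 49}
After line 3 (total = 38 + 14 + 49 = 101): d = {'x': 38, 'y': 14, 'z': 49, 'total': 101}

{'x': 38, 'y': 14, 'z': 49, 'total': 101}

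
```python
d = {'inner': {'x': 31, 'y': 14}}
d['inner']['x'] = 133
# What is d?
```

After line 1: d = {'inner': {'x': 31, 'y': 14}}
After line 2 (inner x overwritten): d = {'inner': {'x': 133, 'y': 14}}

{'inner': {'x': 133, 'y': 14}}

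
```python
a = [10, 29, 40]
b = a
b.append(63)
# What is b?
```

After line 1: a = [10, 29, 40]
After line 2 (b = a is an alias, same object): a = [10, 29, 40], b = [10, 29, 40]
After line 3 (b.append mutates the shared list): a = [10, 29, 40, 63], b = [10, 29, 40, 63]

[10, 29, 40, 63]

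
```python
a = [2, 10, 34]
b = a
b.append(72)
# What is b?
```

After line 1: a = [2, 10, 34]
After line 2 (b = a is an alias, same object): a = [2, 10, 34], b = [2, 10, 34]
After line 3 (b.append mutates the shared list): a = [2, 10, 34, 72], b = [2, 10, 34, 72]

[2, 10, 34, 72]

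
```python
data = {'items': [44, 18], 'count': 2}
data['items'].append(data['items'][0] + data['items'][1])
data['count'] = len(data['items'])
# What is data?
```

After line 1: data = {'items': [44, 18], 'count': 2}
After line 2 (append 44 + 18 = 62): data = {'items': [44, 18, 62], 'count': 2}
After line 3 (count = len(items) = 3): data = {'items': [44, 18, 62], 'count': 3}

{'items': [44, 18, 62], 'count': 3}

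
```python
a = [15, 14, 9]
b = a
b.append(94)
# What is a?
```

After line 1: a = [15, 14, 9]
After line 2 (b = a is an alias, same object): a = [15, 14, 9], b = [15, 14, 9]
After line 3 (b.append mutates the shared list): a = [15, 14, 9, 94], b = [15, 14, 9, 94]

[15, 14, 9, 94]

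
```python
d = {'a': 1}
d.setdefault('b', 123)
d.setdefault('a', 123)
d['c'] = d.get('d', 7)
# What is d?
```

After line 1: d = {'a': 1}
After line 2 (setdefault adds 'b'=123): d = {'a': 1, 'b': 123}
After line 3 (setdefault 'a' no-op, already exists): d = {'a': 1, 'b': 123}
After line 4 (get('d', 7) returns default since 'd' not in d): d = {'a': 1, 'b': 123, 'c': 7}

{'a': 1, 'b': 123, 'c': 7}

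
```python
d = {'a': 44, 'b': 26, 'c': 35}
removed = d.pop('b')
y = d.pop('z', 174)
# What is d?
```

After line 1: d = {'a': 44, 'b': 26, 'c': 35}
After line 2 (pop 'b' returns 26): d = {'a': 44, 'c': 35}, removed = 26
After line 3 (pop 'z' missing, returns default 174): d = {'a': 44, 'c': 35}, y = 174

{'a': 44, 'c': 35}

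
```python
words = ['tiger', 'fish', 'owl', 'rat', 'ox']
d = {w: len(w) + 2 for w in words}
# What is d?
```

{'tiger': 7, 'fish': 6, 'owl': 5, 'rat': 5, 'ox': 4}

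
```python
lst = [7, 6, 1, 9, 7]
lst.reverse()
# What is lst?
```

[7, 9, 1, 6, 7]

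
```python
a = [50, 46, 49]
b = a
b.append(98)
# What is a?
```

After line 1: a = [50, 46, 49]
After line 2 (b = a is an alias, same object): a = [50, 46, 49], b = [50, 46, 49]
After line 3 (b.append mutates the shared list): a = [50, 46, 49, 98], b = [50, 46, 49, 98]

[50, 46, 49, 98]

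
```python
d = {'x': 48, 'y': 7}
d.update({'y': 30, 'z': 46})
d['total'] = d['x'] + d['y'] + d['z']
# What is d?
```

After line 1: d = {'x': 48, 'y': 7}
After line 2 (y overwritten, z added): d = {'x': 48, 'y': 30, 'z': 46}
After line 3 (total = 48 + 30 + 46 = 124): d = {'x': 48, 'y': 30, 'z': 46, 'total': 124}

{'x': 48, 'y': 30, 'z': 46, 'total': 124}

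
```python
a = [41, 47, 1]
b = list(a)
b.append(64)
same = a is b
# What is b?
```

After line 1: a = [41, 47, 1]
After line 2 (b = list(a) is a shallow copy, new object): a = [41, 47, 1], b = [41, 47, 1]
After line 3 (append only mutates b): a = [41, 47, 1], b = [41, 47, 1, 64]
After line 4 (same = a is b; different objects -> False): same = False

[41, 47, 1, 64]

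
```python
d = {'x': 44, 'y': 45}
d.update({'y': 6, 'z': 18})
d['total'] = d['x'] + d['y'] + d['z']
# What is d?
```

After line 1: d = {'x': 44, 'y': 45}
After line 2 (y overwritten, z added): d = {'x': 44, 'y': 6, 'z': 18}
After line 3 (total = 44 + 6 + 18 = 68): d = {'x': 44, 'y': 6, 'z': 18, 'total': 68}

{'x': 44, 'y': 6, 'z': 18, 'total': 68}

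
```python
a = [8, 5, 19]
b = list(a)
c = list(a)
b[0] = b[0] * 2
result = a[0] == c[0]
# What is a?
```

After line 1: a = [8, 5, 19]
After line 2 (b = list(a), copy): a = [8, 5, 19], b = [8, 5, 19]
After line 3 (c = list(a) is a copy, new object): c = [8, 5, 19]
After line 4 (b[0] = 8 * 2 = 16; only b mutates (copy)): a = [8, 5, 19], b = [16, 5, 19], c = [8, 5, 19]
After line 5 (a[0] = 8, c[0] = 8; result = True)

[8, 5, 19]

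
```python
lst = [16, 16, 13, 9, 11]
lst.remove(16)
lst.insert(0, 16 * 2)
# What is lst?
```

After line 1: lst = [16, 16, 13, 9, 11]
After line 2 (remove first 16): lst = [16, 13, 9, 11]
After line 3 (insert 32 at index 0): lst = [32, 16, 13, 9, 11]

[32, 16, 13, 9, 11]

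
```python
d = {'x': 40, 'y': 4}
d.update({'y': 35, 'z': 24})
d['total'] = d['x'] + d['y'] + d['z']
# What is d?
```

After line 1: d = {'x': 40, 'y': 4}
After line 2 (y overwritten, z added): d = {'x': 40, 'y': 35, 'z': 24}
After line 3 (total = 40 + 35 + 24 = 99): d = {'x': 40, 'y': 35, 'z': 24, 'total': 99}

{'x': 40, 'y': 35, 'z': 24, 'total': 99}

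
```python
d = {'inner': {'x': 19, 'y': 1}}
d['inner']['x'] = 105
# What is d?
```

After line 1: d = {'inner': {'x': 19, 'y': 1}}
After line 2 (inner x overwritten): d = {'inner': {'x': 105, 'y': 1}}

{'inner': {'x': 105, 'y': 1}}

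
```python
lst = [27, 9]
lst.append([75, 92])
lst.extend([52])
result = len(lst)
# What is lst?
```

After line 1: lst = [27, 9]
After line 2 (append adds [75, 92] as single element): lst = [27, 9, [75, 92]]
After line 3 (extend unpacks [52], adds 52): lst = [27, 9, [75, 92], 52]
After line 4: result = len(lst) = 4

[27, 9, [75, 92], 52]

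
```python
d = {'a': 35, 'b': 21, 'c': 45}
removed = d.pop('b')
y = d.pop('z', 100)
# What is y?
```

After line 1: d = {'a': 35, 'b': 21, 'c': 45}
After line 2 (pop 'b' returns 21): d = {'a': 35, 'c': 45}, removed = 21
After line 3 (pop 'z' missing, returns default 100): d = {'a': 35, 'c': 45}, y = 100

100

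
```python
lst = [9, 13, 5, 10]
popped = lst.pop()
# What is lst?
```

[9, 13, 5]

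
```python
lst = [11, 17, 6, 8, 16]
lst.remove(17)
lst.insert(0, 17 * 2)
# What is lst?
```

After line 1: lst = [11, 17, 6, 8, 16]
After line 2 (remove first 17): lst = [11, 6, 8, 16]
After line 3 (insert 34 at index 0): lst = [34, 11, 6, 8, 16]

[34, 11, 6, 8, 16]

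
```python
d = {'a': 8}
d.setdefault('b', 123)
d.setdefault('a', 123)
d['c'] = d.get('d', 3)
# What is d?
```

After line 1: d = {'a': 8}
After line 2 (setdefault adds 'b'=123): d = {'a': 8, 'b': 123}
After line 3 (setdefault 'a' no-op, already exists): d = {'a': 8, 'b': 123}
After line 4 (get('d', 3) returns default since 'd' not in d): d = {'a': 8, 'b': 123, 'c': 3}

{'a': 8, 'b': 123, 'c': 3}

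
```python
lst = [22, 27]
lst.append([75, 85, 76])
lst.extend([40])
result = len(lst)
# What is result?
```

After line 1: lst = [22, 27]
After line 2 (append adds [75, 85, 76] as single element): lst = [22, 27, [75, 85, 76]]
After line 3 (extend unpacks [40], adds 40): lst = [22, 27, [75, 85, 76], 40]
After line 4: result = len(lst) = 4

4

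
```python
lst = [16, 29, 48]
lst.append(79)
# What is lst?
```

[16, 29, 48, 79]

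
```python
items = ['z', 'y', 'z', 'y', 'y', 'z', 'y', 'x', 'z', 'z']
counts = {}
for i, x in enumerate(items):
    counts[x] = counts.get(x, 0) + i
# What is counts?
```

Initial: counts = {}, items = ['z', 'y', 'z', 'y', 'y', 'z', 'y', 'x', 'z', 'z']
i=0, x='z': counts = {'z': 0}
i=1, x='y': counts = {'z': 0, 'y': 1}
i=2, x='z': counts = {'z': 2, 'y': 1}
i=3, x='y': counts = {'z': 2, 'y': 4}
i=4, x='y': counts = {'z': 2, 'y': 8}
i=5, x='z': counts = {'z': 7, 'y': 8}
i=6, x='y': counts = {'z': 7, 'y': 14}
i=7, x='x': counts = {'z': 7, 'y': 14, 'x': 7}
i=8, x='z': counts = {'z': 15, 'y': 14, 'x': 7}
i=9, x='z': counts = {'z': 24, 'y': 14, 'x': 7}

{'z': 24, 'y': 14, 'x': 7}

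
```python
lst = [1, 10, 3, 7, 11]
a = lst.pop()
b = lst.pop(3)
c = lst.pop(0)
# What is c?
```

After line 1: lst = [1, 10, 3, 7, 11]
After line 2 (pop() -> a = 11): lst = [1, 10, 3, 7]
After line 3 (pop(3) -> b = 7): lst = [1, 10, 3]
After line 4 (pop(0) -> c = 1): lst = [10, 3]

1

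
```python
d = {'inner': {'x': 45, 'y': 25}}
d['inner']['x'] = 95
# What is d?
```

After line 1: d = {'inner': {'x': 45, 'y': 25}}
After line 2 (inner x overwritten): d = {'inner': {'x': 95, 'y': 25}}

{'inner': {'x': 95, 'y': 25}}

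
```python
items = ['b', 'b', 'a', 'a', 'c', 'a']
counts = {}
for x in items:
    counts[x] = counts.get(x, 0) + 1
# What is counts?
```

Initial: counts = {}, items = ['b', 'b', 'a', 'a', 'c', 'a']
See 'b': counts = {'b': 1}
See 'b': counts = {'b': 2}
See 'a': counts = {'b': 2, 'a': 1}
See 'a': counts = {'b': 2, 'a': 2}
See 'c': counts = {'b': 2, 'a': 2, 'c': 1}
See 'a': counts = {'b': 2, 'a': 3, 'c': 1}

{'b': 2, 'a': 3, 'c': 1}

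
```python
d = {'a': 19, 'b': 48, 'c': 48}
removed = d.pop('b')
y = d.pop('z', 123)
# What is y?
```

After line 1: d = {'a': 19, 'b': 48, 'c': 48}
After line 2 (pop 'b' returns 48): d = {'a': 19, 'c': 48}, removed = 48
After line 3 (pop 'z' missing, returns default 123): d = {'a': 19, 'c': 48}, y = 123

123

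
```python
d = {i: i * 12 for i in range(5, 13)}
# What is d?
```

{5: 60, 6: 72, 7: 84, 8: 96, 9: 108, 10: 120, 11: 132, 12: 144}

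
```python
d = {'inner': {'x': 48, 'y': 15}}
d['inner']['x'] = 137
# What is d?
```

After line 1: d = {'inner': {'x': 48, 'y': 15}}
After line 2 (inner x overwritten): d = {'inner': {'x': 137, 'y': 15}}

{'inner': {'x': 137, 'y': 15}}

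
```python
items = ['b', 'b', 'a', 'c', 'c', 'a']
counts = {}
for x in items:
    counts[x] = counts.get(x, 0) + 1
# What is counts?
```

Initial: counts = {}, items = ['b', 'b', 'a', 'c', 'c', 'a']
See 'b': counts = {'b': 1}
See 'b': counts = {'b': 2}
See 'a': counts = {'b': 2, 'a': 1}
See 'c': counts = {'b': 2, 'a': 1, 'c': 1}
See 'c': counts = {'b': 2, 'a': 1, 'c': 2}
See 'a': counts = {'b': 2, 'a': 2, 'c': 2}

{'b': 2, 'a': 2, 'c': 2}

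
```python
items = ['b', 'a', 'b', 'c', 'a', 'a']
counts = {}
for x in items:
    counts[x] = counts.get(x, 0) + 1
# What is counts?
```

Initial: counts = {}, items = ['b', 'a', 'b', 'c', 'a', 'a']
See 'b': counts = {'b': 1}
See 'a': counts = {'b': 1, 'a': 1}
See 'b': counts = {'b': 2, 'a': 1}
See 'c': counts = {'b': 2, 'a': 1, 'c': 1}
See 'a': counts = {'b': 2, 'a': 2, 'c': 1}
See 'a': counts = {'b': 2, 'a': 3, 'c': 1}

{'b': 2, 'a': 3, 'c': 1}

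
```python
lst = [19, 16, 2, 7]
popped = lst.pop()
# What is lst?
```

[19, 16, 2]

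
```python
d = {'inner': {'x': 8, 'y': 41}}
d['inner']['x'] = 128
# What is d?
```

After line 1: d = {'inner': {'x': 8, 'y': 41}}
After line 2 (inner x overwritten): d = {'inner': {'x': 128, 'y': 41}}

{'inner': {'x': 128, 'y': 41}}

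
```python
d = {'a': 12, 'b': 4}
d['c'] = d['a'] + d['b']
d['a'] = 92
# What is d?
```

After line 1: d = {'a': 12, 'b': 4}
After line 2 (d['c'] = 12 + 4): d = {'a': 12, 'b': 4, 'c': 16}
After line 3: d = {'a': 92, 'b': 4, 'c': 16}

{'a': 92, 'b': 4, 'c': 16}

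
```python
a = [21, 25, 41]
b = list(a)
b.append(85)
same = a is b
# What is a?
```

After line 1: a = [21, 25, 41]
After line 2 (b = list(a) is a shallow copy, new object): a = [21, 25, 41], b = [21, 25, 41]
After line 3 (append only mutates b): a = [21, 25, 41], b = [21, 25, 41, 85]
After line 4 (same = a is b; different objects -> False): same = False

[21, 25, 41]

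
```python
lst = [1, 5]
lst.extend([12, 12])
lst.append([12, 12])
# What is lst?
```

After line 1: lst = [1, 5]
After line 2 (extend unpacks [12, 12]): lst = [1, 5, 12, 12]
After line 3 (append adds [12, 12] as single element): lst = [1, 5, 12, 12, [12, 12]]

[1, 5, 12, 12, [12, 12]]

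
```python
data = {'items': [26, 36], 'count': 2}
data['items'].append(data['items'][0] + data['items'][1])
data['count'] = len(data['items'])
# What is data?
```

After line 1: data = {'items': [26, 36], 'count': 2}
After line 2 (append 26 + 36 = 62): data = {'items': [26, 36, 62], 'count': 2}
After line 3 (count = len(items) = 3): data = {'items': [26, 36, 62], 'count': 3}

{'items': [26, 36, 62], 'count': 3}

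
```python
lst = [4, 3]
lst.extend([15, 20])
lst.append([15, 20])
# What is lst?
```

After line 1: lst = [4, 3]
After line 2 (extend unpacks [15, 20]): lst = [4, 3, 15, 20]
After line 3 (append adds [15, 20] as single element): lst = [4, 3, 15, 20, [15, 20]]

[4, 3, 15, 20, [15, 20]]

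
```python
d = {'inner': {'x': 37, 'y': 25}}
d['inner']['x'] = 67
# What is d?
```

After line 1: d = {'inner': {'x': 37, 'y': 25}}
After line 2 (inner x overwritten): d = {'inner': {'x': 67, 'y': 25}}

{'inner': {'x': 67, 'y': 25}}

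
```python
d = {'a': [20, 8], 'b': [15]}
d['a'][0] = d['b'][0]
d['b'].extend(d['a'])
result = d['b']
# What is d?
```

After line 1: d = {'a': [20, 8], 'b': [15]}
After line 2 (a[0] = b[0] = 15): d = {'a': [15, 8], 'b': [15]}
After line 3 (b.extend(a) appends [15, 8]): d = {'a': [15, 8], 'b': [15, 15, 8]}
After line 4: result = d['b'] = [15, 15, 8]

{'a': [15, 8], 'b': [15, 15, 8]}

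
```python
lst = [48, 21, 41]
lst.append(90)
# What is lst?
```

[48, 21, 41, 90]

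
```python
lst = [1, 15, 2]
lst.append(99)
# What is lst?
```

[1, 15, 2, 99]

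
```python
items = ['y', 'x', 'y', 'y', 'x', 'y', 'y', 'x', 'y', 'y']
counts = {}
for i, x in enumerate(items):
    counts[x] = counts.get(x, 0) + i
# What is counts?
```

Initial: counts = {}, items = ['y', 'x', 'y', 'y', 'x', 'y', 'y', 'x', 'y', 'y']
i=0, x='y': counts = {'y': 0}
i=1, x='x': counts = {'y': 0, 'x': 1}
i=2, x='y': counts = {'y': 2, 'x': 1}
i=3, x='y': counts = {'y': 5, 'x': 1}
i=4, x='x': counts = {'y': 5, 'x': 5}
i=5, x='y': counts = {'y': 10, 'x': 5}
i=6, x='y': counts = {'y': 16, 'x': 5}
i=7, x='x': counts = {'y': 16, 'x': 12}
i=8, x='y': counts = {'y': 24, 'x': 12}
i=9, x='y': counts = {'y': 33, 'x': 12}

{'y': 33, 'x': 12}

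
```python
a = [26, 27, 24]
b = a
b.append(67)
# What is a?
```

After line 1: a = [26, 27, 24]
After line 2 (b = a is an alias, same object): a = [26, 27, 24], b = [26, 27, 24]
After line 3 (b.append mutates the shared list): a = [26, 27, 24, 67], b = [26, 27, 24, 67]

[26, 27, 24, 67]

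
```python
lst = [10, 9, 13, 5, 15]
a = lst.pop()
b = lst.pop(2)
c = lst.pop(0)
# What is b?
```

After line 1: lst = [10, 9, 13, 5, 15]
After line 2 (pop() -> a = 15): lst = [10, 9, 13, 5]
After line 3 (pop(2) -> b = 13): lst = [10, 9, 5]
After line 4 (pop(0) -> c = 10): lst = [9, 5]

13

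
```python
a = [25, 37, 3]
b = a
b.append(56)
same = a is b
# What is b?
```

After line 1: a = [25, 37, 3]
After line 2 (b = a is an alias, same object): a = [25, 37, 3], b = [25, 37, 3]
After line 3 (b.append mutates the shared list): a = [25, 37, 3, 56], b = [25, 37, 3, 56]
After line 4 (same = a is b; same object -> True): same = True

[25, 37, 3, 56]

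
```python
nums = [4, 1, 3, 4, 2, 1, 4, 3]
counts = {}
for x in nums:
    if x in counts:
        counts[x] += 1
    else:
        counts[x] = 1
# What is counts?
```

Initial: counts = {}, nums = [4, 1, 3, 4, 2, 1, 4, 3]
See 4: counts = {4: 1}
See 1: counts = {4: 1, 1: 1}
See 3: counts = {4: 1, 1: 1, 3: 1}
See 4: counts = {4: 2, 1: 1, 3: 1}
See 2: counts = {4: 2, 1: 1, 3: 1, 2: 1}
See 1: counts = {4: 2, 1: 2, 3: 1, 2: 1}
See 4: counts = {4: 3, 1: 2, 3: 1, 2: 1}
See 3: counts = {4: 3, 1: 2, 3: 2, 2: 1}

{4: 3, 1: 2, 3: 2, 2: 1}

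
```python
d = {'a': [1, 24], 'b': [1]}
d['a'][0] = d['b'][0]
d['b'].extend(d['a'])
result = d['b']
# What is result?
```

After line 1: d = {'a': [1, 24], 'b': [1]}
After line 2 (a[0] = b[0] = 1): d = {'a': [1, 24], 'b': [1]}
After line 3 (b.extend(a) appends [1, 24]): d = {'a': [1, 24], 'b': [1, 1, 24]}
After line 4: result = d['b'] = [1, 1, 24]

[1, 1, 24]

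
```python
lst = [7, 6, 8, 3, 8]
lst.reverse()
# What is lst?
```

[8, 3, 8, 6, 7]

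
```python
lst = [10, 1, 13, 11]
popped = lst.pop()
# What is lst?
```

[10, 1, 13]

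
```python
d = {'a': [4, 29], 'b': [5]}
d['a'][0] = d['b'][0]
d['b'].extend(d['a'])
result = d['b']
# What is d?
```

After line 1: d = {'a': [4, 29], 'b': [5]}
After line 2 (a[0] = b[0] = 5): d = {'a': [5, 29], 'b': [5]}
After line 3 (b.extend(a) appends [5, 29]): d = {'a': [5, 29], 'b': [5, 5, 29]}
After line 4: result = d['b'] = [5, 5, 29]

{'a': [5, 29], 'b': [5, 5, 29]}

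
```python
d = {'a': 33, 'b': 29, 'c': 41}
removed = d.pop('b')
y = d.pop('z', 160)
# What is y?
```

After line 1: d = {'a': 33, 'b': 29, 'c': 41}
After line 2 (pop 'b' returns 29): d = {'a': 33, 'c': 41}, removed = 29
After line 3 (pop 'z' missing, returns default 160): d = {'a': 33, 'c': 41}, y = 160

160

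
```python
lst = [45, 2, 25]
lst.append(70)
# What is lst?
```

[45, 2, 25, 70]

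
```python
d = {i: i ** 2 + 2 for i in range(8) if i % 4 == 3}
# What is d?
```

{3: 11, 7: 51}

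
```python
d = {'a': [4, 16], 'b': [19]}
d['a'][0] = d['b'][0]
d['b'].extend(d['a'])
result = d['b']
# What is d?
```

After line 1: d = {'a': [4, 16], 'b': [19]}
After line 2 (a[0] = b[0] = 19): d = {'a': [19, 16], 'b': [19]}
After line 3 (b.extend(a) appends [19, 16]): d = {'a': [19, 16], 'b': [19, 19, 16]}
After line 4: result = d['b'] = [19, 19, 16]

{'a': [19, 16], 'b': [19, 19, 16]}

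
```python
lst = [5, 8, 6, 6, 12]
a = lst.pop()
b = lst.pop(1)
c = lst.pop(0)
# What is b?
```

After line 1: lst = [5, 8, 6, 6, 12]
After line 2 (pop() -> a = 12): lst = [5, 8, 6, 6]
After line 3 (pop(1) -> b = 8): lst = [5, 6, 6]
After line 4 (pop(0) -> c = 5): lst = [6, 6]

8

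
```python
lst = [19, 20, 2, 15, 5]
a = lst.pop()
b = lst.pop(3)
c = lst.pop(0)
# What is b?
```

After line 1: lst = [19, 20, 2, 15, 5]
After line 2 (pop() -> a = 5): lst = [19, 20, 2, 15]
After line 3 (pop(3) -> b = 15): lst = [19, 20, 2]
After line 4 (pop(0) -> c = 19): lst = [20, 2]

15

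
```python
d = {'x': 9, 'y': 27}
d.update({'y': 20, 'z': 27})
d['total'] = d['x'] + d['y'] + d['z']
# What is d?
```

After line 1: d = {'x': 9, 'y': 27}
After line 2 (y overwritten, z added): d = {'x': 9, 'y': 20, 'z': 27}
After line 3 (total = 9 + 20 + 27 = 56): d = {'x': 9, 'y': 20, 'z': 27, 'total': 56}

{'x': 9, 'y': 20, 'z': 27, 'total': 56}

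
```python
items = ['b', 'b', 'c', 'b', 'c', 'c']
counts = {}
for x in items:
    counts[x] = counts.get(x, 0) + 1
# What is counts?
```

Initial: counts = {}, items = ['b', 'b', 'c', 'b', 'c', 'c']
See 'b': counts = {'b': 1}
See 'b': counts = {'b': 2}
See 'c': counts = {'b': 2, 'c': 1}
See 'b': counts = {'b': 3, 'c': 1}
See 'c': counts = {'b': 3, 'c': 2}
See 'c': counts = {'b': 3, 'c': 3}

{'b': 3, 'c': 3}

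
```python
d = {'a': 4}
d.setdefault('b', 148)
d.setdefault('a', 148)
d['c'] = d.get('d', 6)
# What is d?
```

After line 1: d = {'a': 4}
After line 2 (setdefault adds 'b'=148): d = {'a': 4, 'b': 148}
After line 3 (setdefault 'a' no-op, already exists): d = {'a': 4, 'b': 148}
After line 4 (get('d', 6) returns default since 'd' not in d): d = {'a': 4, 'b': 148, 'c': 6}

{'a': 4, 'b': 148, 'c': 6}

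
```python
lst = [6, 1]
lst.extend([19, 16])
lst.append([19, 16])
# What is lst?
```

After line 1: lst = [6, 1]
After line 2 (extend unpacks [19, 16]): lst = [6, 1, 19, 16]
After line 3 (append adds [19, 16] as single element): lst = [6, 1, 19, 16, [19, 16]]

[6, 1, 19, 16, [19, 16]]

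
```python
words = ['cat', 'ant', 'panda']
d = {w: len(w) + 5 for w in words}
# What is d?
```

{'cat': 8, 'ant': 8, 'panda': 10}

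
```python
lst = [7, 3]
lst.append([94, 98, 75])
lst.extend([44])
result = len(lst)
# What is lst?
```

After line 1: lst = [7, 3]
After line 2 (append adds [94, 98, 75] as single element): lst = [7, 3, [94, 98, 75]]
After line 3 (extend unpacks [44], adds 44): lst = [7, 3, [94, 98, 75], 44]
After line 4: result = len(lst) = 4

[7, 3, [94, 98, 75], 44]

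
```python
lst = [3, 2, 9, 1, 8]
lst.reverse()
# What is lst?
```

[8, 1, 9, 2, 3]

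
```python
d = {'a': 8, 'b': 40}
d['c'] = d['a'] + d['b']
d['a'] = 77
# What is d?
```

After line 1: d = {'a': 8, 'b': 40}
After line 2 (d['c'] = 8 + 40): d = {'a': 8, 'b': 40, 'c': 48}
After line 3: d = {'a': 77, 'b': 40, 'c': 48}

{'a': 77, 'b': 40, 'c': 48}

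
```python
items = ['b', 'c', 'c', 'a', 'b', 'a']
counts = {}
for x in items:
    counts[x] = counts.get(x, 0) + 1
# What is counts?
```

Initial: counts = {}, items = ['b', 'c', 'c', 'a', 'b', 'a']
See 'b': counts = {'b': 1}
See 'c': counts = {'b': 1, 'c': 1}
See 'c': counts = {'b': 1, 'c': 2}
See 'a': counts = {'b': 1, 'c': 2, 'a': 1}
See 'b': counts = {'b': 2, 'c': 2, 'a': 1}
See 'a': counts = {'b': 2, 'c': 2, 'a': 2}

{'b': 2, 'c': 2, 'a': 2}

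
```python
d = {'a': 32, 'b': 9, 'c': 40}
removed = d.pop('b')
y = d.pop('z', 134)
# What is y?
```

After line 1: d = {'a': 32, 'b': 9, 'c': 40}
After line 2 (pop 'b' returns 9): d = {'a': 32, 'c': 40}, removed = 9
After line 3 (pop 'z' missing, returns default 134): d = {'a': 32, 'c': 40}, y = 134

134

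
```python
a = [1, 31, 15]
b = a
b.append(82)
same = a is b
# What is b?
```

After line 1: a = [1, 31, 15]
After line 2 (b = a is an alias, same object): a = [1, 31, 15], b = [1, 31, 15]
After line 3 (b.append mutates the shared list): a = [1, 31, 15, 82], b = [1, 31, 15, 82]
After line 4 (same = a is b; same object -> True): same = True

[1, 31, 15, 82]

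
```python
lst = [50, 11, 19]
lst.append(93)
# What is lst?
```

[50, 11, 19, 93]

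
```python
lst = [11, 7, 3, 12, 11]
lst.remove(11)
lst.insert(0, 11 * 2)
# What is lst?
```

After line 1: lst = [11, 7, 3, 12, 11]
After line 2 (remove first 11): lst = [7, 3, 12, 11]
After line 3 (insert 22 at index 0): lst = [22, 7, 3, 12, 11]

[22, 7, 3, 12, 11]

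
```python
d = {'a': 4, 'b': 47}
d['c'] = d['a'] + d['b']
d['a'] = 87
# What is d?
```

After line 1: d = {'a': 4, 'b': 47}
After line 2 (d['c'] = 4 + 47): d = {'a': 4, 'b': 47, 'c': 51}
After line 3: d = {'a': 87, 'b': 47, 'c': 51}

{'a': 87, 'b': 47, 'c': 51}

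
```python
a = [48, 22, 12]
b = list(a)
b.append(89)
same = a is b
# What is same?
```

After line 1: a = [48, 22, 12]
After line 2 (b = list(a) is a shallow copy, new object): a = [48, 22, 12], b = [48, 22, 12]
After line 3 (append only mutates b): a = [48, 22, 12], b = [48, 22, 12, 89]
After line 4 (same = a is b; different objects -> False): same = False

False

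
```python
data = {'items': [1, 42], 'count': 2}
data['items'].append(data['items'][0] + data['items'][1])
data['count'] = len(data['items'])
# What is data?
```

After line 1: data = {'items': [1, 42], 'count': 2}
After line 2 (append 1 + 42 = 43): data = {'items': [1, 42, 43], 'count': 2}
After line 3 (count = len(items) = 3): data = {'items': [1, 42, 43], 'count': 3}

{'items': [1, 42, 43], 'count': 3}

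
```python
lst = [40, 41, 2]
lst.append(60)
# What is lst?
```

[40, 41, 2, 60]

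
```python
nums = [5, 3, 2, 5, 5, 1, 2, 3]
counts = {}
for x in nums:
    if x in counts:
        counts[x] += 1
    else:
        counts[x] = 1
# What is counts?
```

Initial: counts = {}, nums = [5, 3, 2, 5, 5, 1, 2, 3]
See 5: counts = {5: 1}
See 3: counts = {5: 1, 3: 1}
See 2: counts = {5: 1, 3: 1, 2: 1}
See 5: counts = {5: 2, 3: 1, 2: 1}
See 5: counts = {5: 3, 3: 1, 2: 1}
See 1: counts = {5: 3, 3: 1, 2: 1, 1: 1}
See 2: counts = {5: 3, 3: 1, 2: 2, 1: 1}
See 3: counts = {5: 3, 3: 2, 2: 2, 1: 1}

{5: 3, 3: 2, 2: 2, 1: 1}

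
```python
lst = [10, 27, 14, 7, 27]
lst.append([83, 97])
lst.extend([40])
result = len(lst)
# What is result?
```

After line 1: lst = [10, 27, 14, 7, 27]
After line 2 (append adds [83, 97] as single element): lst = [10, 27, 14, 7, 27, [83, 97]]
After line 3 (extend unpacks [40], adds 40): lst = [10, 27, 14, 7, 27, [83, 97], 40]
After line 4: result = len(lst) = 7

7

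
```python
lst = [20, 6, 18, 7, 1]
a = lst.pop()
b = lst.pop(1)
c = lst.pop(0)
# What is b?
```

After line 1: lst = [20, 6, 18, 7, 1]
After line 2 (pop() -> a = 1): lst = [20, 6, 18, 7]
After line 3 (pop(1) -> b = 6): lst = [20, 18, 7]
After line 4 (pop(0) -> c = 20): lst = [18, 7]

6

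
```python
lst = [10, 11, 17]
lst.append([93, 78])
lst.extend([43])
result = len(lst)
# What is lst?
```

After line 1: lst = [10, 11, 17]
After line 2 (append adds [93, 78] as single element): lst = [10, 11, 17, [93, 78]]
After line 3 (extend unpacks [43], adds 43): lst = [10, 11, 17, [93, 78], 43]
After line 4: result = len(lst) = 5

[10, 11, 17, [93, 78], 43]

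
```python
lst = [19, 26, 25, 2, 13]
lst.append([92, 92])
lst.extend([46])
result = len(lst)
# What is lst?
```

After line 1: lst = [19, 26, 25, 2, 13]
After line 2 (append adds [92, 92] as single element): lst = [19, 26, 25, 2, 13, [92, 92]]
After line 3 (extend unpacks [46], adds 46): lst = [19, 26, 25, 2, 13, [92, 92], 46]
After line 4: result = len(lst) = 7

[19, 26, 25, 2, 13, [92, 92], 46]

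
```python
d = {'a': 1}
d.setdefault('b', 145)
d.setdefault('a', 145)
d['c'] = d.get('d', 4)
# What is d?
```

After line 1: d = {'a': 1}
After line 2 (setdefault adds 'b'=145): d = {'a': 1, 'b': 145}
After line 3 (setdefault 'a' no-op, already exists): d = {'a': 1, 'b': 145}
After line 4 (get('d', 4) returns default since 'd' not in d): d = {'a': 1, 'b': 145, 'c': 4}

{'a': 1, 'b': 145, 'c': 4}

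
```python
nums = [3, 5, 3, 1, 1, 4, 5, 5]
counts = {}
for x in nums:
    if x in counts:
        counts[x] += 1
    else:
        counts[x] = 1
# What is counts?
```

Initial: counts = {}, nums = [3, 5, 3, 1, 1, 4, 5, 5]
See 3: counts = {3: 1}
See 5: counts = {3: 1, 5: 1}
See 3: counts = {3: 2, 5: 1}
See 1: counts = {3: 2, 5: 1, 1: 1}
See 1: counts = {3: 2, 5: 1, 1: 2}
See 4: counts = {3: 2, 5: 1, 1: 2, 4: 1}
See 5: counts = {3: 2, 5: 2, 1: 2, 4: 1}
See 5: counts = {3: 2, 5: 3, 1: 2, 4: 1}

{3: 2, 5: 3, 1: 2, 4: 1}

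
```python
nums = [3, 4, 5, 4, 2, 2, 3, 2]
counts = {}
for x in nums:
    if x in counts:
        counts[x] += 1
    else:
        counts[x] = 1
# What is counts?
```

Initial: counts = {}, nums = [3, 4, 5, 4, 2, 2, 3, 2]
See 3: counts = {3: 1}
See 4: counts = {3: 1, 4: 1}
See 5: counts = {3: 1, 4: 1, 5: 1}
See 4: counts = {3: 1, 4: 2, 5: 1}
See 2: counts = {3: 1, 4: 2, 5: 1, 2: 1}
See 2: counts = {3: 1, 4: 2, 5: 1, 2: 2}
See 3: counts = {3: 2, 4: 2, 5: 1, 2: 2}
See 2: counts = {3: 2, 4: 2, 5: 1, 2: 3}

{3: 2, 4: 2, 5: 1, 2: 3}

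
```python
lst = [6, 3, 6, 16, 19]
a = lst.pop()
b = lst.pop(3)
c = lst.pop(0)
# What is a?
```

After line 1: lst = [6, 3, 6, 16, 19]
After line 2 (pop() -> a = 19): lst = [6, 3, 6, 16]
After line 3 (pop(3) -> b = 16): lst = [6, 3, 6]
After line 4 (pop(0) -> c = 6): lst = [3, 6]

19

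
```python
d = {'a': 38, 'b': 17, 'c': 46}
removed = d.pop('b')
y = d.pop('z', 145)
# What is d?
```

After line 1: d = {'a': 38, 'b': 17, 'c': 46}
After line 2 (pop 'b' returns 17): d = {'a': 38, 'c': 46}, removed = 17
After line 3 (pop 'z' missing, returns default 145): d = {'a': 38, 'c': 46}, y = 145

{'a': 38, 'c': 46}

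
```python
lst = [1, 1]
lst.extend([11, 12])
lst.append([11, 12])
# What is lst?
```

After line 1: lst = [1, 1]
After line 2 (extend unpacks [11, 12]): lst = [1, 1, 11, 12]
After line 3 (append adds [11, 12] as single element): lst = [1, 1, 11, 12, [11, 12]]

[1, 1, 11, 12, [11, 12]]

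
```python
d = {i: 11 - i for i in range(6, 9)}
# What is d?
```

{6: 5, 7: 4, 8: 3}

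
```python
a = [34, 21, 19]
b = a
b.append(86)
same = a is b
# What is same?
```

After line 1: a = [34, 21, 19]
After line 2 (b = a is an alias, same object): a = [34, 21, 19], b = [34, 21, 19]
After line 3 (b.append mutates the shared list): a = [34, 21, 19, 86], b = [34, 21, 19, 86]
After line 4 (same = a is b; same object -> True): same = True

True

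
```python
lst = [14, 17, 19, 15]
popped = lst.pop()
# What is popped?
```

15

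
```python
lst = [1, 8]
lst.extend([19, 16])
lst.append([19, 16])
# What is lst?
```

After line 1: lst = [1, 8]
After line 2 (extend unpacks [19, 16]): lst = [1, 8, 19, 16]
After line 3 (append adds [19, 16] as single element): lst = [1, 8, 19, 16, [19, 16]]

[1, 8, 19, 16, [19, 16]]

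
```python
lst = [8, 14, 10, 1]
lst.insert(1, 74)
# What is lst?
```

[8, 74, 14, 10, 1]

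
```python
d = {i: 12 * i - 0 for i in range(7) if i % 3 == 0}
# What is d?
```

{0: 0, 3: 36, 6: 72}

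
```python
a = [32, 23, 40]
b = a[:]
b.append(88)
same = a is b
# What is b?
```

After line 1: a = [32, 23, 40]
After line 2 (b = a[:] is a shallow copy, new object): a = [32, 23, 40], b = [32, 23, 40]
After line 3 (append only mutates b): a = [32, 23, 40], b = [32, 23, 40, 88]
After line 4 (same = a is b; different objects -> False): same = False

[32, 23, 40, 88]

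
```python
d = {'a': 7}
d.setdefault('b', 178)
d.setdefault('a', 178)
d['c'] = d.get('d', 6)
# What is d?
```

After line 1: d = {'a': 7}
After line 2 (setdefault adds 'b'=178): d = {'a': 7, 'b': 178}
After line 3 (setdefault 'a' no-op, already exists): d = {'a': 7, 'b': 178}
After line 4 (get('d', 6) returns default since 'd' not in d): d = {'a': 7, 'b': 178, 'c': 6}

{'a': 7, 'b': 178, 'c': 6}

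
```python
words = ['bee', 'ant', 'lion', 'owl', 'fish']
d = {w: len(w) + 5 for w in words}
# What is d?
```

{'bee': 8, 'ant': 8, 'lion': 9, 'owl': 8, 'fish': 9}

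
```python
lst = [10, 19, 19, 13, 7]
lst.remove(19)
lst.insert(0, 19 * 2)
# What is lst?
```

After line 1: lst = [10, 19, 19, 13, 7]
After line 2 (remove first 19): lst = [10, 19, 13, 7]
After line 3 (insert 38 at index 0): lst = [38, 10, 19, 13, 7]

[38, 10, 19, 13, 7]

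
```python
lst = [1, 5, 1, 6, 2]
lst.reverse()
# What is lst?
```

[2, 6, 1, 5, 1]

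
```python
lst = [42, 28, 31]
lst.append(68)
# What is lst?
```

[42, 28, 31, 68]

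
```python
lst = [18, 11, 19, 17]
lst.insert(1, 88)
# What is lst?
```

[18, 88, 11, 19, 17]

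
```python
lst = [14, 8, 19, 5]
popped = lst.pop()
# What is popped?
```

5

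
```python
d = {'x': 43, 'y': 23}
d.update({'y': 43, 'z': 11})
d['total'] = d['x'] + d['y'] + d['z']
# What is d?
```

After line 1: d = {'x': 43, 'y': 23}
After line 2 (y overwritten, z added): d = {'x': 43, 'y': 43, 'z': 11}
After line 3 (total = 43 + 43 + 11 = 97): d = {'x': 43, 'y': 43, 'z': 11, 'total': 97}

{'x': 43, 'y': 43, 'z': 11, 'total': 97}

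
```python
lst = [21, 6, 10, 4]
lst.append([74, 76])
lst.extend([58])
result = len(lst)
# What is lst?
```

After line 1: lst = [21, 6, 10, 4]
After line 2 (append adds [74, 76] as single element): lst = [21, 6, 10, 4, [74, 76]]
After line 3 (extend unpacks [58], adds 58): lst = [21, 6, 10, 4, [74, 76], 58]
After line 4: result = len(lst) = 6

[21, 6, 10, 4, [74, 76], 58]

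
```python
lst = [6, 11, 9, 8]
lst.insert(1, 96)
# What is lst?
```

[6, 96, 11, 9, 8]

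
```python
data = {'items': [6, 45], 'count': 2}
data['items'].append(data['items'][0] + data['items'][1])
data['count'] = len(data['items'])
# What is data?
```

After line 1: data = {'items': [6, 45], 'count': 2}
After line 2 (append 6 + 45 = 51): data = {'items': [6, 45, 51], 'count': 2}
After line 3 (count = len(items) = 3): data = {'items': [6, 45, 51], 'count': 3}

{'items': [6, 45, 51], 'count': 3}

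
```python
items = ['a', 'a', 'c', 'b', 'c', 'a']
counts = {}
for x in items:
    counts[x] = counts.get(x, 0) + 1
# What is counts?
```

Initial: counts = {}, items = ['a', 'a', 'c', 'b', 'c', 'a']
See 'a': counts = {'a': 1}
See 'a': counts = {'a': 2}
See 'c': counts = {'a': 2, 'c': 1}
See 'b': counts = {'a': 2, 'c': 1, 'b': 1}
See 'c': counts = {'a': 2, 'c': 2, 'b': 1}
See 'a': counts = {'a': 3, 'c': 2, 'b': 1}

{'a': 3, 'c': 2, 'b': 1}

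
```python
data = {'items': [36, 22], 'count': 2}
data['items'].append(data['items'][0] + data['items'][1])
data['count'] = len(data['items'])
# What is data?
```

After line 1: data = {'items': [36, 22], 'count': 2}
After line 2 (append 36 + 22 = 58): data = {'items': [36, 22, 58], 'count': 2}
After line 3 (count = len(items) = 3): data = {'items': [36, 22, 58], 'count': 3}

{'items': [36, 22, 58], 'count': 3}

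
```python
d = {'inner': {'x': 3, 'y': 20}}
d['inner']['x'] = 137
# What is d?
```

After line 1: d = {'inner': {'x': 3, 'y': 20}}
After line 2 (inner x overwritten): d = {'inner': {'x': 137, 'y': 20}}

{'inner': {'x': 137, 'y': 20}}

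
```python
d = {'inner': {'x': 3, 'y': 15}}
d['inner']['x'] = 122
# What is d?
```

After line 1: d = {'inner': {'x': 3, 'y': 15}}
After line 2 (inner x overwritten): d = {'inner': {'x': 122, 'y': 15}}

{'inner': {'x': 122, 'y': 15}}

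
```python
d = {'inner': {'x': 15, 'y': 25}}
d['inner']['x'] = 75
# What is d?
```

After line 1: d = {'inner': {'x': 15, 'y': 25}}
After line 2 (inner x overwritten): d = {'inner': {'x': 75, 'y': 25}}

{'inner': {'x': 75, 'y': 25}}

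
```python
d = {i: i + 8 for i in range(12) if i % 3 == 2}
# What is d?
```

{2: 10, 5: 13, 8: 16, 11: 19}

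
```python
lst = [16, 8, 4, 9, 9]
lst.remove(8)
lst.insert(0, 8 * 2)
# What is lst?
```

After line 1: lst = [16, 8, 4, 9, 9]
After line 2 (remove first 8): lst = [16, 4, 9, 9]
After line 3 (insert 16 at index 0): lst = [16, 16, 4, 9, 9]

[16, 16, 4, 9, 9]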